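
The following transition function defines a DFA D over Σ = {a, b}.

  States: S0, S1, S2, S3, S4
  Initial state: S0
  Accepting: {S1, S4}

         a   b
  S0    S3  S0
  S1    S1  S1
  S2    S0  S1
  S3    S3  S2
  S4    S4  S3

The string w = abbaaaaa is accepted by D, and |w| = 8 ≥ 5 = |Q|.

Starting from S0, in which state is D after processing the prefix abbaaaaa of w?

Run of D on the first 8 characters of w = a b b a a a a a:
  step 0: S0  (start)
  step 1: S3  (read a: S0→S3)
  step 2: S2  (read b: S3→S2)
  step 3: S1  (read b: S2→S1)
  step 4: S1  (read a: S1→S1)
  step 5: S1  (read a: S1→S1)
  step 6: S1  (read a: S1→S1)
  step 7: S1  (read a: S1→S1)
  step 8: S1  (read a: S1→S1)

After reading 8 characters, D is in state S1.
(This kind of state-tracing is the core of the pumping-lemma construction: with 5 states, pigeonhole forces a repeat within the first 5 steps.)

S1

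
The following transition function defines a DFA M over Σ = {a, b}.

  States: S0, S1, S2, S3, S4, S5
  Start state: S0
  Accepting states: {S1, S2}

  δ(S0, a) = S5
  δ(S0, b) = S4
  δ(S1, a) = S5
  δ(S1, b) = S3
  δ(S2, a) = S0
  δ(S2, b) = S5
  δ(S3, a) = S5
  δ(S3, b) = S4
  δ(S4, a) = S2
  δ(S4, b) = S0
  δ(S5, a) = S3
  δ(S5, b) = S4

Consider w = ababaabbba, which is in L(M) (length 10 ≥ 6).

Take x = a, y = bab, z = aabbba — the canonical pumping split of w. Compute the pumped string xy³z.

ababbabbabaabbba

xy^3z = a·bab·bab·bab·aabbba = ababbabbabaabbba.
Reading y = bab takes M from S5 back to S5, so after x·y·y·y the machine is still in S5, and z then leads to the accepting state S2. Hence ababbabbabaabbba ∈ L(M).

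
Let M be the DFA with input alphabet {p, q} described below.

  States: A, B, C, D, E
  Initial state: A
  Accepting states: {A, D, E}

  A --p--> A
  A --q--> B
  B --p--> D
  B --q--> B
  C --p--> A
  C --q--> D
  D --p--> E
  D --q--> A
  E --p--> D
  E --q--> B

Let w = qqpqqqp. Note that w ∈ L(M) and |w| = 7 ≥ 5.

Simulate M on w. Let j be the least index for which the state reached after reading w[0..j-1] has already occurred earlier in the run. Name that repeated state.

B

State sequence: A -q-> B -q-> B -p-> D -q-> A -q-> B -q-> B -p-> D
First repeat at step 2: B was already visited.

The earliest repeat is at step j = 2: M is in B, which it already visited at step i = 1.
Since M has 5 states, any run of length ≥ 5 visits 5+1 states, so by pigeonhole some state repeats within the first 5 steps — that repeat gives the pumpable loop.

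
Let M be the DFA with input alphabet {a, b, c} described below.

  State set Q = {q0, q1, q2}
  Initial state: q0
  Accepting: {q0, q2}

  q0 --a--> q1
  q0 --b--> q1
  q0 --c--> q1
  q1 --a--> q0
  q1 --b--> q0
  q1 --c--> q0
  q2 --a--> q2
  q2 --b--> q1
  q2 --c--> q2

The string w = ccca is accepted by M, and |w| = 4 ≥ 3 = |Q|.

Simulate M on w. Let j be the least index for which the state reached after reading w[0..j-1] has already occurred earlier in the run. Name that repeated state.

Run of M on w = c c c a:
  step 0: q0  (start)
  step 1: q1  (read c: q0→q1)
  step 2: q0  (read c: q1→q0)   ← first repeat (q0 seen earlier)
  step 3: q1  (read c: q0→q1)
  step 4: q0  (read a: q1→q0)

The earliest repeat is at step j = 2: M is in q0, which it already visited at step i = 0.
The DFA has 3 states, so the proof of the pumping lemma guarantees a repeated state among the first 3+1 visited; the segment between the two visits is the pumpable y.

q0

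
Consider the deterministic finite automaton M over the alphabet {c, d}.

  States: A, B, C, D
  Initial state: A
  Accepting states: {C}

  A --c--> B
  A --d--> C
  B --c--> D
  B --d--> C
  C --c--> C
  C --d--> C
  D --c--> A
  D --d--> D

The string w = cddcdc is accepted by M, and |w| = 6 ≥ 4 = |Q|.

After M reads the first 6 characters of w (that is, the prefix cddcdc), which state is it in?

C

Run of M on the first 6 characters of w = c d d c d c:
  step 0: A  (start)
  step 1: B  (read c: A→B)
  step 2: C  (read d: B→C)
  step 3: C  (read d: C→C)
  step 4: C  (read c: C→C)
  step 5: C  (read d: C→C)
  step 6: C  (read c: C→C)

After reading 6 characters, M is in state C.
(This kind of state-tracing is the core of the pumping-lemma construction: with 4 states, pigeonhole forces a repeat within the first 4 steps.)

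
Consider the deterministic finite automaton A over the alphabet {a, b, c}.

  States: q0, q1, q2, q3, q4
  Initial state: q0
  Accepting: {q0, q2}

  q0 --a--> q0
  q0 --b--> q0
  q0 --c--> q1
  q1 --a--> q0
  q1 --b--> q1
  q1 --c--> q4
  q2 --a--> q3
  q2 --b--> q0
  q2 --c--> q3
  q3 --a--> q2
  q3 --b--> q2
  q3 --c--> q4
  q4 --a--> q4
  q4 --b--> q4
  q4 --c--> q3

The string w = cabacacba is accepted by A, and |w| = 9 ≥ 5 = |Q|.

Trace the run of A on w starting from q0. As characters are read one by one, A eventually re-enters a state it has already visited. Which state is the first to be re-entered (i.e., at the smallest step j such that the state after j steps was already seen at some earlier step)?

State sequence: q0 -c-> q1 -a-> q0 -b-> q0 -a-> q0 -c-> q1 -a-> q0 -c-> q1 -b-> q1 -a-> q0
First repeat at step 2: q0 was already visited.

The earliest repeat is at step j = 2: A is in q0, which it already visited at step i = 0.
The DFA has 5 states, so the proof of the pumping lemma guarantees a repeated state among the first 5+1 visited; the segment between the two visits is the pumpable y.

q0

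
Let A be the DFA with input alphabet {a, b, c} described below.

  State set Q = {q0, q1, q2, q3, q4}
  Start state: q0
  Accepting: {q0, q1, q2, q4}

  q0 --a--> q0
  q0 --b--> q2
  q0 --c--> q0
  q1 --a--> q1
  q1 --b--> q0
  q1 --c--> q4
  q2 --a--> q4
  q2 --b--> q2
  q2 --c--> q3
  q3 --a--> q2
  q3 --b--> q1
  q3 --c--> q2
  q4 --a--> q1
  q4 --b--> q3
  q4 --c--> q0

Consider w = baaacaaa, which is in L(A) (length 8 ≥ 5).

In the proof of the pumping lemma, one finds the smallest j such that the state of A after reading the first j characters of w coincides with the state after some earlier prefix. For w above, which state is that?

State sequence: q0 -b-> q2 -a-> q4 -a-> q1 -a-> q1 -c-> q4 -a-> q1 -a-> q1 -a-> q1
First repeat at step 4: q1 was already visited.

The earliest repeat is at step j = 4: A is in q1, which it already visited at step i = 3.
With |Q| = 5, pigeonhole forces a state repeat no later than step 5; the substring read between the first and second visits to that state can be pumped.

q1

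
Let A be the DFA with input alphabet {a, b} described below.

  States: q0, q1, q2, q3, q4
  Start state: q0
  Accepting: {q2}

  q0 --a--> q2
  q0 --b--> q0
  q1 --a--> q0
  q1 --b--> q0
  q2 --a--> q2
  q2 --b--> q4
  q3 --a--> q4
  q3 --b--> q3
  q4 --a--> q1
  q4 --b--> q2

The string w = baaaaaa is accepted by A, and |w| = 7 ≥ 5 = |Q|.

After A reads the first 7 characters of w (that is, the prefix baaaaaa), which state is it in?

State sequence: q0 -b-> q0 -a-> q2 -a-> q2 -a-> q2 -a-> q2 -a-> q2 -a-> q2

After reading 7 characters, A is in state q2.

q2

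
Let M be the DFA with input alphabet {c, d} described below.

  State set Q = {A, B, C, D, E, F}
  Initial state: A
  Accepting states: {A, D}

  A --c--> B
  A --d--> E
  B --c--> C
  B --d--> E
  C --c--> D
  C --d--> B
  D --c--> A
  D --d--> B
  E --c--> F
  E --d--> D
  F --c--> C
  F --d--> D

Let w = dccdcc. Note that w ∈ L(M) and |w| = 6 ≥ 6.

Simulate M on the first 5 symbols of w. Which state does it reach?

C

State sequence: A -d-> E -c-> F -c-> C -d-> B -c-> C

After reading 5 characters, M is in state C.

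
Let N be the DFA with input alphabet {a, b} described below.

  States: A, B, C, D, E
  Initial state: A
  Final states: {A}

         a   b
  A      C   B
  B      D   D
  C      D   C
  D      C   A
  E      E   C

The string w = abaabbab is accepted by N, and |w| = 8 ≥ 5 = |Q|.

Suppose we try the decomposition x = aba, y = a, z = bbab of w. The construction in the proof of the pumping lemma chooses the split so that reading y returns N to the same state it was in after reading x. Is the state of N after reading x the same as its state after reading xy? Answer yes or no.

no

State sequence: A -a-> C -b-> C -a-> D -a-> C

After x (step 3): D. After xy (step 4): C.
They differ (D ≠ C), so y is not a cycle from the state after x; this split is not the one the pumping-lemma construction produces, and pumping y need not keep the string in L(N).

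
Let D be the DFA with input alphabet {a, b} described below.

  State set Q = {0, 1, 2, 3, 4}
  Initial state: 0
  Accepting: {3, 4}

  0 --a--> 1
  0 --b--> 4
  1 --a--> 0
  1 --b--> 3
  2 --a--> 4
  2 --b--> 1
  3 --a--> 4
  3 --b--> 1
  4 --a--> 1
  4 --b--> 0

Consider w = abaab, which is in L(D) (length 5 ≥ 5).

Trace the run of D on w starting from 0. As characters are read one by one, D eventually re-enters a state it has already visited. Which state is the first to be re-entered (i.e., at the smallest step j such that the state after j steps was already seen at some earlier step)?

State sequence: 0 -a-> 1 -b-> 3 -a-> 4 -a-> 1 -b-> 3
First repeat at step 4: 1 was already visited.

The earliest repeat is at step j = 4: D is in 1, which it already visited at step i = 1.

1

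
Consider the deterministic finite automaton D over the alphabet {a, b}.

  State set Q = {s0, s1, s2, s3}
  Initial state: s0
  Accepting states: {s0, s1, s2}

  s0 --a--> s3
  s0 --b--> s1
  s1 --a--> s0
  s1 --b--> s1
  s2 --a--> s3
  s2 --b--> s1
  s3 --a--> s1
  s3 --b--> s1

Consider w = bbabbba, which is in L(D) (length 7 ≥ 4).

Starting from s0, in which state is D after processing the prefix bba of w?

State sequence: s0 -b-> s1 -b-> s1 -a-> s0

After reading 3 characters, D is in state s0.

s0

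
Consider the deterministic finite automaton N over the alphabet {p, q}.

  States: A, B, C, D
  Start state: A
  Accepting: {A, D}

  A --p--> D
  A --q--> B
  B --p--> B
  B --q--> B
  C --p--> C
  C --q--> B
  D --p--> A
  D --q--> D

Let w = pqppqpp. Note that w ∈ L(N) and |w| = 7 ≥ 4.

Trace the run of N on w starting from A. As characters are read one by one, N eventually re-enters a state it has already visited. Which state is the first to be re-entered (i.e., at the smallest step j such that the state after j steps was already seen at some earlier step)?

State sequence: A -p-> D -q-> D -p-> A -p-> D -q-> D -p-> A -p-> D
First repeat at step 2: D was already visited.

The earliest repeat is at step j = 2: N is in D, which it already visited at step i = 1.
Since N has 4 states, any run of length ≥ 4 visits 4+1 states, so by pigeonhole some state repeats within the first 4 steps — that repeat gives the pumpable loop.

D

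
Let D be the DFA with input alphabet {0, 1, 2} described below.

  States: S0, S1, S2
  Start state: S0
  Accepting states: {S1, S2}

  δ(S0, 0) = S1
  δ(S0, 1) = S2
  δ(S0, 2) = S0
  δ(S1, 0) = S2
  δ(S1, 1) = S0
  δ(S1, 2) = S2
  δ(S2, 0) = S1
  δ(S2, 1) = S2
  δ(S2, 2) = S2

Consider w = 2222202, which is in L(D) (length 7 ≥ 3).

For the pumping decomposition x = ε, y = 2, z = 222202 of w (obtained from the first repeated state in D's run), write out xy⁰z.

222202

xy⁰z = xz = ε·222202 = 222202.
Reading y = 2 takes D from S0 back to S0, so after x the machine is still in S0, and z then leads to the accepting state S2. Hence 222202 ∈ L(D).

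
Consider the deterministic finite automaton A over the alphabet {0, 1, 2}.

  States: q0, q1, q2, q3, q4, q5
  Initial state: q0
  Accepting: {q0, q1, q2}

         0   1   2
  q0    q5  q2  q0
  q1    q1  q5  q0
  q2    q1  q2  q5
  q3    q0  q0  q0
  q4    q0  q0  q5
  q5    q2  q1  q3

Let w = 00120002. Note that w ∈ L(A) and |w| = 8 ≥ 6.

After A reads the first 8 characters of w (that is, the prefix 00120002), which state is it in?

Run of A on the first 8 characters of w = 0 0 1 2 0 0 0 2:
  step 0: q0  (start)
  step 1: q5  (read 0: q0→q5)
  step 2: q2  (read 0: q5→q2)
  step 3: q2  (read 1: q2→q2)
  step 4: q5  (read 2: q2→q5)
  step 5: q2  (read 0: q5→q2)
  step 6: q1  (read 0: q2→q1)
  step 7: q1  (read 0: q1→q1)
  step 8: q0  (read 2: q1→q0)

After reading 8 characters, A is in state q0.
(This kind of state-tracing is the core of the pumping-lemma construction: with 6 states, pigeonhole forces a repeat within the first 6 steps.)

q0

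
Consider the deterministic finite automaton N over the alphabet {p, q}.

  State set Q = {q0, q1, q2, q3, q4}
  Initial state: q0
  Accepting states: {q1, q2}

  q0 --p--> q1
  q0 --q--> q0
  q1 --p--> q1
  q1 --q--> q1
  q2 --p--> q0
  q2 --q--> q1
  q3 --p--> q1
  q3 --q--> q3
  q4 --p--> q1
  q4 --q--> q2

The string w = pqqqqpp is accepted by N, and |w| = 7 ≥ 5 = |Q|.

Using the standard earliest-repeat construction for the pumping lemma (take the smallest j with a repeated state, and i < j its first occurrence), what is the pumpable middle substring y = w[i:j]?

q

State sequence: q0 -p-> q1 -q-> q1 -q-> q1 -q-> q1 -q-> q1 -p-> q1 -p-> q1
First repeat at step 2: q1 was already visited.

So i = 1, j = 2, giving x = w[0:1] = p, y = w[1:2] = q, z = w[2:7] = qqqpp.
Check: |xy| = 2 ≤ 5 and |y| = 1 ≥ 1. Reading y takes N from q1 back to q1, so every xyⁱz is accepted.
The DFA has 5 states, so the proof of the pumping lemma guarantees a repeated state among the first 5+1 visited; the segment between the two visits is the pumpable y.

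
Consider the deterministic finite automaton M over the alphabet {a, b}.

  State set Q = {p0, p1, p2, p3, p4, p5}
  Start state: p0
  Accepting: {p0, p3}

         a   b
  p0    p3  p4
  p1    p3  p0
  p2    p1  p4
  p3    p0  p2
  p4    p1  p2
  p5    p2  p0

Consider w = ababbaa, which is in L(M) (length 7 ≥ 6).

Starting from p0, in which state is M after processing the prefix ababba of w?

p1

State sequence: p0 -a-> p3 -b-> p2 -a-> p1 -b-> p0 -b-> p4 -a-> p1

After reading 6 characters, M is in state p1.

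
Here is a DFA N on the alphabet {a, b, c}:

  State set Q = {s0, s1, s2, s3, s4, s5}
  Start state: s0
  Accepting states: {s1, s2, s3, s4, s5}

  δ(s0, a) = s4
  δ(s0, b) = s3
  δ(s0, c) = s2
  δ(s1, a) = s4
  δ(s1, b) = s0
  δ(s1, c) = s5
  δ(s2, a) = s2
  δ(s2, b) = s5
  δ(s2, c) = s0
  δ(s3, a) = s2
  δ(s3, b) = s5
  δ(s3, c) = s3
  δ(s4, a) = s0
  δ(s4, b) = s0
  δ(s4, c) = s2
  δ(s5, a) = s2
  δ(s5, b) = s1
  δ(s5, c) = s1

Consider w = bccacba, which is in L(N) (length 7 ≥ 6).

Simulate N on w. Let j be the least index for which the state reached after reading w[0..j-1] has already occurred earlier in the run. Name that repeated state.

s3

Run of N on w = b c c a c b a:
  step 0: s0  (start)
  step 1: s3  (read b: s0→s3)
  step 2: s3  (read c: s3→s3)   ← first repeat (s3 seen earlier)
  step 3: s3  (read c: s3→s3)
  step 4: s2  (read a: s3→s2)
  step 5: s0  (read c: s2→s0)
  step 6: s3  (read b: s0→s3)
  step 7: s2  (read a: s3→s2)

The earliest repeat is at step j = 2: N is in s3, which it already visited at step i = 1.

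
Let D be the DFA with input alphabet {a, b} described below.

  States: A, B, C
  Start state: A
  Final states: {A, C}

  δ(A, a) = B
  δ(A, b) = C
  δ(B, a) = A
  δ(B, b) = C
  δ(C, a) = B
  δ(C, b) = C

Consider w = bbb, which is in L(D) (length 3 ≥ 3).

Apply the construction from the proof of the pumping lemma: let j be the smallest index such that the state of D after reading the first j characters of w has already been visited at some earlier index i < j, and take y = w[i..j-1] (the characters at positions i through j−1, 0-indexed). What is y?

b

Run of D on w = b b b:
  step 0: A  (start)
  step 1: C  (read b: A→C)
  step 2: C  (read b: C→C)   ← first repeat (C seen earlier)
  step 3: C  (read b: C→C)

So i = 1, j = 2, giving x = w[0:1] = b, y = w[1:2] = b, z = w[2:3] = b.
Check: |xy| = 2 ≤ 3 and |y| = 1 ≥ 1. Reading y takes D from C back to C, so every xyⁱz is accepted.
Pumping length from the standard proof: p = 3 (the number of states). The repeated state found above gives |xy| = j ≤ 3 and |y| = j − i ≥ 1.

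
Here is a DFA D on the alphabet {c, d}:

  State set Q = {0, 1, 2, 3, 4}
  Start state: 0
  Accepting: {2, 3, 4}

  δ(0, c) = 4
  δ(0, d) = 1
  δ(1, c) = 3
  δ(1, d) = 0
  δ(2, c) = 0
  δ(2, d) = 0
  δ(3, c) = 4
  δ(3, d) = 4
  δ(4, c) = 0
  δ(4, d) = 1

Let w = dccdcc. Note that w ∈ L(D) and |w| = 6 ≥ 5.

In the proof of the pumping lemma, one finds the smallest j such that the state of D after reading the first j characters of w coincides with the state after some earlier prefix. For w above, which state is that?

State sequence: 0 -d-> 1 -c-> 3 -c-> 4 -d-> 1 -c-> 3 -c-> 4
First repeat at step 4: 1 was already visited.

The earliest repeat is at step j = 4: D is in 1, which it already visited at step i = 1.
Pumping length from the standard proof: p = 5 (the number of states). The repeated state found above gives |xy| = j ≤ 5 and |y| = j − i ≥ 1.

1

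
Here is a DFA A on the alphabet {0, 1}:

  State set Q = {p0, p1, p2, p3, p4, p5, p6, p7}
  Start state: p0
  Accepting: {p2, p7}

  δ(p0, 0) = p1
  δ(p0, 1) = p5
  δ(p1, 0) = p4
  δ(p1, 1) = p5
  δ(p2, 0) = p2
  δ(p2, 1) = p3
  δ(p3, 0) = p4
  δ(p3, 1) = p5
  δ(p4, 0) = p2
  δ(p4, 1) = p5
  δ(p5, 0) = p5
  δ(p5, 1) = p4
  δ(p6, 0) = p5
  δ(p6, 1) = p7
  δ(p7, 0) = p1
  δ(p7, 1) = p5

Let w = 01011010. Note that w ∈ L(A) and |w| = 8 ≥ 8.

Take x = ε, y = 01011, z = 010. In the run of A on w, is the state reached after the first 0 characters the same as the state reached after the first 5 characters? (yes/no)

State sequence: p0 -0-> p1 -1-> p5 -0-> p5 -1-> p4 -1-> p5

After x (step 0): p0. After xy (step 5): p5.
They differ (p0 ≠ p5), so y is not a cycle from the state after x; this split is not the one the pumping-lemma construction produces, and pumping y need not keep the string in L(A).

no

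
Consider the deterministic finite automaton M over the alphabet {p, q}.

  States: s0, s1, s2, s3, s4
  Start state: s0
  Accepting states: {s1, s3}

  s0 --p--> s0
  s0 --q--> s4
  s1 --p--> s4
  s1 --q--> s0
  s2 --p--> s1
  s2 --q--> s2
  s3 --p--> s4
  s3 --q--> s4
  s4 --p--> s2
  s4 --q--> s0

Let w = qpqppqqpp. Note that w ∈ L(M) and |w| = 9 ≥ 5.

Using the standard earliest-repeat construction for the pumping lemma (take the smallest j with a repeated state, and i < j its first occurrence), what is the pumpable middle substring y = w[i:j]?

q

State sequence: s0 -q-> s4 -p-> s2 -q-> s2 -p-> s1 -p-> s4 -q-> s0 -q-> s4 -p-> s2 -p-> s1
First repeat at step 3: s2 was already visited.

So i = 2, j = 3, giving x = w[0:2] = qp, y = w[2:3] = q, z = w[3:9] = ppqqpp.
Check: |xy| = 3 ≤ 5 and |y| = 1 ≥ 1. Reading y takes M from s2 back to s2, so every xyⁱz is accepted.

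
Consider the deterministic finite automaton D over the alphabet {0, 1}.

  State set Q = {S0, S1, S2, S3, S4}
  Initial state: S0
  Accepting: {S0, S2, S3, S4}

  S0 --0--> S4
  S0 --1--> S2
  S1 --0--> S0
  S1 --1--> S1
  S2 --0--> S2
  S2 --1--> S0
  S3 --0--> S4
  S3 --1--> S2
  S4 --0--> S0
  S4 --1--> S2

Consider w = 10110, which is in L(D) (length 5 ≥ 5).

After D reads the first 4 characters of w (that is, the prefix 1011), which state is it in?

Run of D on the first 4 characters of w = 1 0 1 1:
  step 0: S0  (start)
  step 1: S2  (read 1: S0→S2)
  step 2: S2  (read 0: S2→S2)
  step 3: S0  (read 1: S2→S0)
  step 4: S2  (read 1: S0→S2)

After reading 4 characters, D is in state S2.

S2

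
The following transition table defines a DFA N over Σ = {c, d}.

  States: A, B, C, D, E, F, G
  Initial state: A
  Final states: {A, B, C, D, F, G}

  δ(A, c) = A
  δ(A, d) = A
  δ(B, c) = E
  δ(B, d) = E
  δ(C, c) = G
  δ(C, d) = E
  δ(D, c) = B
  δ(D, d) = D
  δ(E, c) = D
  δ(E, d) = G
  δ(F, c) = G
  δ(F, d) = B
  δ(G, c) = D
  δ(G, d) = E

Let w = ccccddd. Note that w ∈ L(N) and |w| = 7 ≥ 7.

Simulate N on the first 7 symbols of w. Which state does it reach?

State sequence: A -c-> A -c-> A -c-> A -c-> A -d-> A -d-> A -d-> A

After reading 7 characters, N is in state A.

A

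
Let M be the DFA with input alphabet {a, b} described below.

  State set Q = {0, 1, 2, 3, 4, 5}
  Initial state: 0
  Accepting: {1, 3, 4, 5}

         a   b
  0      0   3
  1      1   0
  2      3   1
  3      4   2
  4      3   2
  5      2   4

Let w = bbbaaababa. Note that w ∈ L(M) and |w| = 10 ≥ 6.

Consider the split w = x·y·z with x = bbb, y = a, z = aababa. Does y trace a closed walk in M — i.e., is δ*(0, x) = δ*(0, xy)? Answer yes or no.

Run of M on the first 4 characters of w = b b b a:
  step 0: 0  (start)
  step 1: 3  (read b: 0→3)
  step 2: 2  (read b: 3→2)
  step 3: 1  (read b: 2→1)
  step 4: 1  (read a: 1→1)

After x (step 3): 1. After xy (step 4): 1.
They match, so y = a drives M around a cycle from 1 back to itself; pumping y any number of times keeps M in 1 before reading z, and xyⁱz ∈ L(M) for every i ≥ 0.

yes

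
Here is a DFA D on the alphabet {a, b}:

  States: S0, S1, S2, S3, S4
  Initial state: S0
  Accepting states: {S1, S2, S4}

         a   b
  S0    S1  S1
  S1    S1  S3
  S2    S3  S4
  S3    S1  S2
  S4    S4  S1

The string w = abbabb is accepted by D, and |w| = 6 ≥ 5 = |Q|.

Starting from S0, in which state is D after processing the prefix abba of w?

Run of D on the first 4 characters of w = a b b a:
  step 0: S0  (start)
  step 1: S1  (read a: S0→S1)
  step 2: S3  (read b: S1→S3)
  step 3: S2  (read b: S3→S2)
  step 4: S3  (read a: S2→S3)

After reading 4 characters, D is in state S3.

S3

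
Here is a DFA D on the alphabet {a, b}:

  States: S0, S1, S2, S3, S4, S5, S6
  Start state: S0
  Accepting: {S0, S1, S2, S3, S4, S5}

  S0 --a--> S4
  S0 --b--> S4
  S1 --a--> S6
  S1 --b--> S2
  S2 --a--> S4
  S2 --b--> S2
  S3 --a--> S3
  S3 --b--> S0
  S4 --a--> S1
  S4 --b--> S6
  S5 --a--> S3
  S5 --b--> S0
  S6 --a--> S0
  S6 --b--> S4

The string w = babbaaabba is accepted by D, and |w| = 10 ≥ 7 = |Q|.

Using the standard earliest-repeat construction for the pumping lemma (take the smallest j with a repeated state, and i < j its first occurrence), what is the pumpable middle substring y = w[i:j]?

b

Run of D on w = b a b b a a a b b a:
  step 0: S0  (start)
  step 1: S4  (read b: S0→S4)
  step 2: S1  (read a: S4→S1)
  step 3: S2  (read b: S1→S2)
  step 4: S2  (read b: S2→S2)   ← first repeat (S2 seen earlier)
  step 5: S4  (read a: S2→S4)
  step 6: S1  (read a: S4→S1)
  step 7: S6  (read a: S1→S6)
  step 8: S4  (read b: S6→S4)
  step 9: S6  (read b: S4→S6)
  step 10: S0  (read a: S6→S0)

So i = 3, j = 4, giving x = w[0:3] = bab, y = w[3:4] = b, z = w[4:10] = aaabba.
Check: |xy| = 4 ≤ 7 and |y| = 1 ≥ 1. Reading y takes D from S2 back to S2, so every xyⁱz is accepted.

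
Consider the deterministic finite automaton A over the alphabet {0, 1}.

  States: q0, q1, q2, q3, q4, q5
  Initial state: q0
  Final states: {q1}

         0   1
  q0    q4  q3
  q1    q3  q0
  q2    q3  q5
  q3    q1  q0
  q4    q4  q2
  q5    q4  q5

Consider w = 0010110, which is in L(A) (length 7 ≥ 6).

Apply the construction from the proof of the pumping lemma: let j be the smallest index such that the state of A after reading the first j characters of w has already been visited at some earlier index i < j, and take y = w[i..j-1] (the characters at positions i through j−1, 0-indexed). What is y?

Run of A on w = 0 0 1 0 1 1 0:
  step 0: q0  (start)
  step 1: q4  (read 0: q0→q4)
  step 2: q4  (read 0: q4→q4)   ← first repeat (q4 seen earlier)
  step 3: q2  (read 1: q4→q2)
  step 4: q3  (read 0: q2→q3)
  step 5: q0  (read 1: q3→q0)
  step 6: q3  (read 1: q0→q3)
  step 7: q1  (read 0: q3→q1)

So i = 1, j = 2, giving x = w[0:1] = 0, y = w[1:2] = 0, z = w[2:7] = 10110.
Check: |xy| = 2 ≤ 6 and |y| = 1 ≥ 1. Reading y takes A from q4 back to q4, so every xyⁱz is accepted.

0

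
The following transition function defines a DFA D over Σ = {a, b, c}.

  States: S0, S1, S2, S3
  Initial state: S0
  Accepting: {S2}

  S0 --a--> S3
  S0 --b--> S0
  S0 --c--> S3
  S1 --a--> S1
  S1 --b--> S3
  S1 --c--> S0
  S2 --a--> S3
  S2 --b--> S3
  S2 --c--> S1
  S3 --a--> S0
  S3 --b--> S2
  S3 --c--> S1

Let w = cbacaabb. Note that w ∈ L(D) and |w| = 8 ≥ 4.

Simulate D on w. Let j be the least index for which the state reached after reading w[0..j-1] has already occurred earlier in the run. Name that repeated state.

Run of D on w = c b a c a a b b:
  step 0: S0  (start)
  step 1: S3  (read c: S0→S3)
  step 2: S2  (read b: S3→S2)
  step 3: S3  (read a: S2→S3)   ← first repeat (S3 seen earlier)
  step 4: S1  (read c: S3→S1)
  step 5: S1  (read a: S1→S1)
  step 6: S1  (read a: S1→S1)
  step 7: S3  (read b: S1→S3)
  step 8: S2  (read b: S3→S2)

The earliest repeat is at step j = 3: D is in S3, which it already visited at step i = 1.

S3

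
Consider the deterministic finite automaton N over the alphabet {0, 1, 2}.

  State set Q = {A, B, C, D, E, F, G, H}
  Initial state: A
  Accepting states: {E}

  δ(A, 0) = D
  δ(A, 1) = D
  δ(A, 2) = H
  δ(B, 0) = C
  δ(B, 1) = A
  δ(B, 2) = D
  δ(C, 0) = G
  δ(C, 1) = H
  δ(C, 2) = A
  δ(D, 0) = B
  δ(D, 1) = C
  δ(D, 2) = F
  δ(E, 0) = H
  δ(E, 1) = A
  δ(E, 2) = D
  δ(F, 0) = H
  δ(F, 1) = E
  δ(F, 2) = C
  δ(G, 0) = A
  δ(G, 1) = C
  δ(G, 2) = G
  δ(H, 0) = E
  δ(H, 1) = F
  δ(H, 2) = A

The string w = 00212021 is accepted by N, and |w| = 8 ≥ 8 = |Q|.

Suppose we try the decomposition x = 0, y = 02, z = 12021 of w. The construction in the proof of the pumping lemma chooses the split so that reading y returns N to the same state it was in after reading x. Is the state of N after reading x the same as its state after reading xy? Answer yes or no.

yes

State sequence: A -0-> D -0-> B -2-> D

After x (step 1): D. After xy (step 3): D.
They match, so y = 02 drives N around a cycle from D back to itself; pumping y any number of times keeps N in D before reading z, and xyⁱz ∈ L(N) for every i ≥ 0.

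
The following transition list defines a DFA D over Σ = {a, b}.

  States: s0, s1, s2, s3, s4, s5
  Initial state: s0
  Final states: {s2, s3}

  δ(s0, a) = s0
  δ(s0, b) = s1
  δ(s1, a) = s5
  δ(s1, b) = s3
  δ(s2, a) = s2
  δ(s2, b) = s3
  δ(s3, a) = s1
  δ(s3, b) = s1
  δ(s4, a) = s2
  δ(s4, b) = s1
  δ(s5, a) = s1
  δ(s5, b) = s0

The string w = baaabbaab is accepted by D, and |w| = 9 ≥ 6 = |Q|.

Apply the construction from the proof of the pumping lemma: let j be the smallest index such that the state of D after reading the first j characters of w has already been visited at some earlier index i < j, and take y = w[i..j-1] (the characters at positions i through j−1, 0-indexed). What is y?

Run of D on w = b a a a b b a a b:
  step 0: s0  (start)
  step 1: s1  (read b: s0→s1)
  step 2: s5  (read a: s1→s5)
  step 3: s1  (read a: s5→s1)   ← first repeat (s1 seen earlier)
  step 4: s5  (read a: s1→s5)
  step 5: s0  (read b: s5→s0)
  step 6: s1  (read b: s0→s1)
  step 7: s5  (read a: s1→s5)
  step 8: s1  (read a: s5→s1)
  step 9: s3  (read b: s1→s3)

So i = 1, j = 3, giving x = w[0:1] = b, y = w[1:3] = aa, z = w[3:9] = abbaab.
Check: |xy| = 3 ≤ 6 and |y| = 2 ≥ 1. Reading y takes D from s1 back to s1, so every xyⁱz is accepted.

aa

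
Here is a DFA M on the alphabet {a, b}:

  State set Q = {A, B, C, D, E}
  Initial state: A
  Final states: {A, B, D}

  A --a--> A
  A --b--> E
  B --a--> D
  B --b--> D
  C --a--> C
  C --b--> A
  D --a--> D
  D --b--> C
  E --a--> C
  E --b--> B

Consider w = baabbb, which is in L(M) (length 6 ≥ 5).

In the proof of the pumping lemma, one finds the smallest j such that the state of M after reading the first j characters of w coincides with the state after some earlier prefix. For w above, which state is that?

Run of M on w = b a a b b b:
  step 0: A  (start)
  step 1: E  (read b: A→E)
  step 2: C  (read a: E→C)
  step 3: C  (read a: C→C)   ← first repeat (C seen earlier)
  step 4: A  (read b: C→A)
  step 5: E  (read b: A→E)
  step 6: B  (read b: E→B)

The earliest repeat is at step j = 3: M is in C, which it already visited at step i = 2.
Since M has 5 states, any run of length ≥ 5 visits 5+1 states, so by pigeonhole some state repeats within the first 5 steps — that repeat gives the pumpable loop.

C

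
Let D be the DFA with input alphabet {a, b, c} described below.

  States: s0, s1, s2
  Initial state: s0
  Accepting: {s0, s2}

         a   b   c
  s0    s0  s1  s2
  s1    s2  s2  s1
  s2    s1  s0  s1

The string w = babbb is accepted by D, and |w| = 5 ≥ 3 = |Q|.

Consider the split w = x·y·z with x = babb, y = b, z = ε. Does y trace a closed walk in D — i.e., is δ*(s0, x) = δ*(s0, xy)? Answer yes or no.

State sequence: s0 -b-> s1 -a-> s2 -b-> s0 -b-> s1 -b-> s2

After x (step 4): s1. After xy (step 5): s2.
They differ (s1 ≠ s2), so y is not a cycle from the state after x; this split is not the one the pumping-lemma construction produces, and pumping y need not keep the string in L(D).

no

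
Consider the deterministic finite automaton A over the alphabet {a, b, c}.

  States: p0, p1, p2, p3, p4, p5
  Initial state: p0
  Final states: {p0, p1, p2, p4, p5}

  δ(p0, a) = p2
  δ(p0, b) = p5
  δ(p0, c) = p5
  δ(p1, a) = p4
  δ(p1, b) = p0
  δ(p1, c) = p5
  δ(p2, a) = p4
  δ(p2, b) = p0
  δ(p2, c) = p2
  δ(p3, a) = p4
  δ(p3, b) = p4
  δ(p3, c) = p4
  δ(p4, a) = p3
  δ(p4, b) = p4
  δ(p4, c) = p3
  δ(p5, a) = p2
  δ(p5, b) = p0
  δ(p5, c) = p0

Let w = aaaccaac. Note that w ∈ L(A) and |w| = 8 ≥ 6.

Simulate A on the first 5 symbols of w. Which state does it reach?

p3

State sequence: p0 -a-> p2 -a-> p4 -a-> p3 -c-> p4 -c-> p3

After reading 5 characters, A is in state p3.
(This kind of state-tracing is the core of the pumping-lemma construction: with 6 states, pigeonhole forces a repeat within the first 6 steps.)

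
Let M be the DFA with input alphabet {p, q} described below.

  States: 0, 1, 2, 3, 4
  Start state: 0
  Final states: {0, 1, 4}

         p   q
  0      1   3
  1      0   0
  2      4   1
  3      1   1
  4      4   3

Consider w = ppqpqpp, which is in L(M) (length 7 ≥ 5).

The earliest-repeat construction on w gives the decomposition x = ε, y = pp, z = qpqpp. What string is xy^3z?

xy^3z = ε·pp·pp·pp·qpqpp = ppppppqpqpp.
Reading y = pp takes M from 0 back to 0, so after x·y·y·y the machine is still in 0, and z then leads to the accepting state 0. Hence ppppppqpqpp ∈ L(M).

ppppppqpqpp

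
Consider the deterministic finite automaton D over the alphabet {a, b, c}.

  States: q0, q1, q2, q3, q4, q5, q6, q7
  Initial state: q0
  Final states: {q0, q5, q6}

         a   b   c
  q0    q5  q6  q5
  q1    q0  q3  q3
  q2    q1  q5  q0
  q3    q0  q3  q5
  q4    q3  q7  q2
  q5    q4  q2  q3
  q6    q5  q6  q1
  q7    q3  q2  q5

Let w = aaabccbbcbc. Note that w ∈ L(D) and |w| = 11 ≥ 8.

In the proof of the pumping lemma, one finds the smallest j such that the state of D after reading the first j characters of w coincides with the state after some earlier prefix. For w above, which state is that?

State sequence: q0 -a-> q5 -a-> q4 -a-> q3 -b-> q3 -c-> q5 -c-> q3 -b-> q3 -b-> q3 -c-> q5 -b-> q2 -c-> q0
First repeat at step 4: q3 was already visited.

The earliest repeat is at step j = 4: D is in q3, which it already visited at step i = 3.
Pumping length from the standard proof: p = 8 (the number of states). The repeated state found above gives |xy| = j ≤ 8 and |y| = j − i ≥ 1.

q3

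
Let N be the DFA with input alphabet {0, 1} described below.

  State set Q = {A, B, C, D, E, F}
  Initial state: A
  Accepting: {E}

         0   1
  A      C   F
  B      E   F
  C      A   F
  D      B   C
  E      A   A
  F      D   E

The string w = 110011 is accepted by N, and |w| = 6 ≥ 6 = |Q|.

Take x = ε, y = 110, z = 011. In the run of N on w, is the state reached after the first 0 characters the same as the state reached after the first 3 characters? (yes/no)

Run of N on the first 3 characters of w = 1 1 0:
  step 0: A  (start)
  step 1: F  (read 1: A→F)
  step 2: E  (read 1: F→E)
  step 3: A  (read 0: E→A)

After x (step 0): A. After xy (step 3): A.
They match, so y = 110 drives N around a cycle from A back to itself; pumping y any number of times keeps N in A before reading z, and xyⁱz ∈ L(N) for every i ≥ 0.

yes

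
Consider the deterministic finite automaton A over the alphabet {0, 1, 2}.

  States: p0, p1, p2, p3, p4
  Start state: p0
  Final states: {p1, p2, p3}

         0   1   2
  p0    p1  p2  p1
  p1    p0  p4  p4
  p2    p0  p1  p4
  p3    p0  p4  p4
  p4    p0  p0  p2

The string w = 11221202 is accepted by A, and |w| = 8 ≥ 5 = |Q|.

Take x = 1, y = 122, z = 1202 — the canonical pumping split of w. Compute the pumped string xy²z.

11221221202

xy^2z = 1·122·122·1202 = 11221221202.
Reading y = 122 takes A from p2 back to p2, so after x·y·y the machine is still in p2, and z then leads to the accepting state p1. Hence 11221221202 ∈ L(A).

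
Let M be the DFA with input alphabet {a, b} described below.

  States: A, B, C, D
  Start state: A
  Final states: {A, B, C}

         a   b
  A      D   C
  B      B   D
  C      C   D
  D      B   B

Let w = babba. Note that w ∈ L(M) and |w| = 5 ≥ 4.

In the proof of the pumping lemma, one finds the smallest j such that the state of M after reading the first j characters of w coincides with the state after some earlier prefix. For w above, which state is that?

C

State sequence: A -b-> C -a-> C -b-> D -b-> B -a-> B
First repeat at step 2: C was already visited.

The earliest repeat is at step j = 2: M is in C, which it already visited at step i = 1.
The DFA has 4 states, so the proof of the pumping lemma guarantees a repeated state among the first 4+1 visited; the segment between the two visits is the pumpable y.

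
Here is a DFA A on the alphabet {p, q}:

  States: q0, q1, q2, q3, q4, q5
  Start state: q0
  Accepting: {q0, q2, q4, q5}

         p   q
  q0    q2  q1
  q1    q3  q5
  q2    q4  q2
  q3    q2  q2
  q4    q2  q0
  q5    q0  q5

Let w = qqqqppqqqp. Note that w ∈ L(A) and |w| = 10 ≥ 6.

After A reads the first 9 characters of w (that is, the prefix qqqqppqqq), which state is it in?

State sequence: q0 -q-> q1 -q-> q5 -q-> q5 -q-> q5 -p-> q0 -p-> q2 -q-> q2 -q-> q2 -q-> q2

After reading 9 characters, A is in state q2.

q2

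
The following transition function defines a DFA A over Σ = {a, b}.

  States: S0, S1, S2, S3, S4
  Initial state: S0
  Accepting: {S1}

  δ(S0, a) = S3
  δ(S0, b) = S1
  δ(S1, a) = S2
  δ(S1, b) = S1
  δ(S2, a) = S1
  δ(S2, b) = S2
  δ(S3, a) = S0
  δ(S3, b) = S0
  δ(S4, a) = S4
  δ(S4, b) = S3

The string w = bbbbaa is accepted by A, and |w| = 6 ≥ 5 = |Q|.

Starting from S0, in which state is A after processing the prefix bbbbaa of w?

S1

Run of A on the first 6 characters of w = b b b b a a:
  step 0: S0  (start)
  step 1: S1  (read b: S0→S1)
  step 2: S1  (read b: S1→S1)
  step 3: S1  (read b: S1→S1)
  step 4: S1  (read b: S1→S1)
  step 5: S2  (read a: S1→S2)
  step 6: S1  (read a: S2→S1)

After reading 6 characters, A is in state S1.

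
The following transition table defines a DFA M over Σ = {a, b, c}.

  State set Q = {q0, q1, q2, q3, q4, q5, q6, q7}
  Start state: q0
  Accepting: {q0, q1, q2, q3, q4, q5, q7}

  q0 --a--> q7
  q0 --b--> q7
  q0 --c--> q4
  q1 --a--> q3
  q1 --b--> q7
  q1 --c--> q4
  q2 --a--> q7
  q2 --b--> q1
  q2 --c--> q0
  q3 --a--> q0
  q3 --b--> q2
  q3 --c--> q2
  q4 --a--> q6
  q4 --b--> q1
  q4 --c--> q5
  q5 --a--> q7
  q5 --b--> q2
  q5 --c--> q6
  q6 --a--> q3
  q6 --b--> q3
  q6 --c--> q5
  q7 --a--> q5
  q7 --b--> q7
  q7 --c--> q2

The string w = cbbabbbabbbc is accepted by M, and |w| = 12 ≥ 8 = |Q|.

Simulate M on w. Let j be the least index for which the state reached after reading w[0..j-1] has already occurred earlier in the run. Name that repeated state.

State sequence: q0 -c-> q4 -b-> q1 -b-> q7 -a-> q5 -b-> q2 -b-> q1 -b-> q7 -a-> q5 -b-> q2 -b-> q1 -b-> q7 -c-> q2
First repeat at step 6: q1 was already visited.

The earliest repeat is at step j = 6: M is in q1, which it already visited at step i = 2.
Since M has 8 states, any run of length ≥ 8 visits 8+1 states, so by pigeonhole some state repeats within the first 8 steps — that repeat gives the pumpable loop.

q1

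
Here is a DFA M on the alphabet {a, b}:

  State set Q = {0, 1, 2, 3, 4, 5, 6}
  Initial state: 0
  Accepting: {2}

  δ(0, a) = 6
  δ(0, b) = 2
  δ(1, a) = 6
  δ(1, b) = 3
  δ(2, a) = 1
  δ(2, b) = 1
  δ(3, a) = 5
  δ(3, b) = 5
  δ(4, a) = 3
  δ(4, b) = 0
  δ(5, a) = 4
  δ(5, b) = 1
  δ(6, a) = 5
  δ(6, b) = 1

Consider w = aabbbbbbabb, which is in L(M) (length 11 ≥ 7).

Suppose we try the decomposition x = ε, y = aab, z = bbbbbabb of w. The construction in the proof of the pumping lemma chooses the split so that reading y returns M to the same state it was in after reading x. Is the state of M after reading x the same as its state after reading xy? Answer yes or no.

Run of M on the first 3 characters of w = a a b:
  step 0: 0  (start)
  step 1: 6  (read a: 0→6)
  step 2: 5  (read a: 6→5)
  step 3: 1  (read b: 5→1)

After x (step 0): 0. After xy (step 3): 1.
They differ (0 ≠ 1), so y is not a cycle from the state after x; this split is not the one the pumping-lemma construction produces, and pumping y need not keep the string in L(M).

no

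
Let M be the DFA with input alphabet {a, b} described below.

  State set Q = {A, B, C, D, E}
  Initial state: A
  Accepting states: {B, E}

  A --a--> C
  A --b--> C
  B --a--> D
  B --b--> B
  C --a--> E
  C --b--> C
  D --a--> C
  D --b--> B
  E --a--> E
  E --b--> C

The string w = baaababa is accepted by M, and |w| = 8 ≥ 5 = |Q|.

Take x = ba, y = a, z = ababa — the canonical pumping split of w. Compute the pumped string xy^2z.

baaaababa

xy^2z = ba·a·a·ababa = baaaababa.
Reading y = a takes M from E back to E, so after x·y·y the machine is still in E, and z then leads to the accepting state E. Hence baaaababa ∈ L(M).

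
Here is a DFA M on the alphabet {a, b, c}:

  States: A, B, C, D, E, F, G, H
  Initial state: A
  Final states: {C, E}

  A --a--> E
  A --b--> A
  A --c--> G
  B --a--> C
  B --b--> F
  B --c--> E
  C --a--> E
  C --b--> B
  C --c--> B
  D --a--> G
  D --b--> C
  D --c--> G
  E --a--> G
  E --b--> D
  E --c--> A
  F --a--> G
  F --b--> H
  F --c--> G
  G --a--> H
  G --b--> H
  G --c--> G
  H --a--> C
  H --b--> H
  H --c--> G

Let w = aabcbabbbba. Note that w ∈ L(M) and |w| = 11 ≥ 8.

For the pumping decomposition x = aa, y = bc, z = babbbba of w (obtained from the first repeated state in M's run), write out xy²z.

aabcbcbabbbba

xy^2z = aa·bc·bc·babbbba = aabcbcbabbbba.
Reading y = bc takes M from G back to G, so after x·y·y the machine is still in G, and z then leads to the accepting state C. Hence aabcbcbabbbba ∈ L(M).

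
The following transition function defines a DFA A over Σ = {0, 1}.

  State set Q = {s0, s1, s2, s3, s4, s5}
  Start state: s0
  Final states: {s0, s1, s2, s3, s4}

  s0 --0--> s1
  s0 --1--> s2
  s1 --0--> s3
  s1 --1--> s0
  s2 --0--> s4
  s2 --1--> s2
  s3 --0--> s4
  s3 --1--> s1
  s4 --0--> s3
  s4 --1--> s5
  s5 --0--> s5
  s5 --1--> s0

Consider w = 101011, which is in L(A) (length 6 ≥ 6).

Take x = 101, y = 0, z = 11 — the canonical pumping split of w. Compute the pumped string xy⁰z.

10111

xy⁰z = xz = 101·11 = 10111.
Reading y = 0 takes A from s5 back to s5, so after x the machine is still in s5, and z then leads to the accepting state s2. Hence 10111 ∈ L(A).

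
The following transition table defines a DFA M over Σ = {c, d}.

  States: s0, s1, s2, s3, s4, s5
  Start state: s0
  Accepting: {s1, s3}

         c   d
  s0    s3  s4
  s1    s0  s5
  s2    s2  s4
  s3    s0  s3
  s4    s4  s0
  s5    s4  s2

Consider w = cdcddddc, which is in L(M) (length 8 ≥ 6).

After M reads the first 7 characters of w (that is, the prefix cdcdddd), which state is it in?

Run of M on the first 7 characters of w = c d c d d d d:
  step 0: s0  (start)
  step 1: s3  (read c: s0→s3)
  step 2: s3  (read d: s3→s3)
  step 3: s0  (read c: s3→s0)
  step 4: s4  (read d: s0→s4)
  step 5: s0  (read d: s4→s0)
  step 6: s4  (read d: s0→s4)
  step 7: s0  (read d: s4→s0)

After reading 7 characters, M is in state s0.

s0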